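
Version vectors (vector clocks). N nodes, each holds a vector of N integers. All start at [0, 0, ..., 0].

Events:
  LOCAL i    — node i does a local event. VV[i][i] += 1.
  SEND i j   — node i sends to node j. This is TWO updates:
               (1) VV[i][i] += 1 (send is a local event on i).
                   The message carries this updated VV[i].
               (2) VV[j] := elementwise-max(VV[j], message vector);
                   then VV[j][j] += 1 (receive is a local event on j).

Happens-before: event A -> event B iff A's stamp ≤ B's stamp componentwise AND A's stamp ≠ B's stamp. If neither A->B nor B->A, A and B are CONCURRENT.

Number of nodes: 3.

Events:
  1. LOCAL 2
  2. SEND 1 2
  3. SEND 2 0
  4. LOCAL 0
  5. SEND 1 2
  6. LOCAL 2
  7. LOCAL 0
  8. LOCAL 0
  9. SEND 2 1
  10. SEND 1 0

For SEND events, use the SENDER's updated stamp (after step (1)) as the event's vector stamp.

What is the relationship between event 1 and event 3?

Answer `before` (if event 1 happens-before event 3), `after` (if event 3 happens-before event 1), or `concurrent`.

Answer: before

Derivation:
Initial: VV[0]=[0, 0, 0]
Initial: VV[1]=[0, 0, 0]
Initial: VV[2]=[0, 0, 0]
Event 1: LOCAL 2: VV[2][2]++ -> VV[2]=[0, 0, 1]
Event 2: SEND 1->2: VV[1][1]++ -> VV[1]=[0, 1, 0], msg_vec=[0, 1, 0]; VV[2]=max(VV[2],msg_vec) then VV[2][2]++ -> VV[2]=[0, 1, 2]
Event 3: SEND 2->0: VV[2][2]++ -> VV[2]=[0, 1, 3], msg_vec=[0, 1, 3]; VV[0]=max(VV[0],msg_vec) then VV[0][0]++ -> VV[0]=[1, 1, 3]
Event 4: LOCAL 0: VV[0][0]++ -> VV[0]=[2, 1, 3]
Event 5: SEND 1->2: VV[1][1]++ -> VV[1]=[0, 2, 0], msg_vec=[0, 2, 0]; VV[2]=max(VV[2],msg_vec) then VV[2][2]++ -> VV[2]=[0, 2, 4]
Event 6: LOCAL 2: VV[2][2]++ -> VV[2]=[0, 2, 5]
Event 7: LOCAL 0: VV[0][0]++ -> VV[0]=[3, 1, 3]
Event 8: LOCAL 0: VV[0][0]++ -> VV[0]=[4, 1, 3]
Event 9: SEND 2->1: VV[2][2]++ -> VV[2]=[0, 2, 6], msg_vec=[0, 2, 6]; VV[1]=max(VV[1],msg_vec) then VV[1][1]++ -> VV[1]=[0, 3, 6]
Event 10: SEND 1->0: VV[1][1]++ -> VV[1]=[0, 4, 6], msg_vec=[0, 4, 6]; VV[0]=max(VV[0],msg_vec) then VV[0][0]++ -> VV[0]=[5, 4, 6]
Event 1 stamp: [0, 0, 1]
Event 3 stamp: [0, 1, 3]
[0, 0, 1] <= [0, 1, 3]? True
[0, 1, 3] <= [0, 0, 1]? False
Relation: before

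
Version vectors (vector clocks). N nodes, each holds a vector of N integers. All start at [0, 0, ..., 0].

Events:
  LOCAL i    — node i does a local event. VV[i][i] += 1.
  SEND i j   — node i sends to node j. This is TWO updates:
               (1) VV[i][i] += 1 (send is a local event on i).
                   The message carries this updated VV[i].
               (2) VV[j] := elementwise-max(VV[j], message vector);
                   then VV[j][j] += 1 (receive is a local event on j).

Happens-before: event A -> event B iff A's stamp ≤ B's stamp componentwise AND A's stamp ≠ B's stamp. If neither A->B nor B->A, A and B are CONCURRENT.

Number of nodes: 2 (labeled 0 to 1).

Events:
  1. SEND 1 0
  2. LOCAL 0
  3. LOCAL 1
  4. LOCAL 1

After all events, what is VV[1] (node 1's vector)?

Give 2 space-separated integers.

Initial: VV[0]=[0, 0]
Initial: VV[1]=[0, 0]
Event 1: SEND 1->0: VV[1][1]++ -> VV[1]=[0, 1], msg_vec=[0, 1]; VV[0]=max(VV[0],msg_vec) then VV[0][0]++ -> VV[0]=[1, 1]
Event 2: LOCAL 0: VV[0][0]++ -> VV[0]=[2, 1]
Event 3: LOCAL 1: VV[1][1]++ -> VV[1]=[0, 2]
Event 4: LOCAL 1: VV[1][1]++ -> VV[1]=[0, 3]
Final vectors: VV[0]=[2, 1]; VV[1]=[0, 3]

Answer: 0 3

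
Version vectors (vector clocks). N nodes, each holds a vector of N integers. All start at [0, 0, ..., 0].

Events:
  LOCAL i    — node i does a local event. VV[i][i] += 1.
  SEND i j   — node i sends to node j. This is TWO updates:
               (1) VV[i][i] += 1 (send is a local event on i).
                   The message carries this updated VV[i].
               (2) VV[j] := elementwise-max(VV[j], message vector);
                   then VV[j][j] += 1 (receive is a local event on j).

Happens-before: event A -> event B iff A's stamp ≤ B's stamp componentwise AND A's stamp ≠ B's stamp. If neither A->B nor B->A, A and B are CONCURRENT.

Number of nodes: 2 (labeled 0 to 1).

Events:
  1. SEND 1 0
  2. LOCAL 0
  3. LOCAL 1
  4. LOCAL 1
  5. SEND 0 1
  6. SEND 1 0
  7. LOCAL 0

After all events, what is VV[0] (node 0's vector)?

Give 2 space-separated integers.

Initial: VV[0]=[0, 0]
Initial: VV[1]=[0, 0]
Event 1: SEND 1->0: VV[1][1]++ -> VV[1]=[0, 1], msg_vec=[0, 1]; VV[0]=max(VV[0],msg_vec) then VV[0][0]++ -> VV[0]=[1, 1]
Event 2: LOCAL 0: VV[0][0]++ -> VV[0]=[2, 1]
Event 3: LOCAL 1: VV[1][1]++ -> VV[1]=[0, 2]
Event 4: LOCAL 1: VV[1][1]++ -> VV[1]=[0, 3]
Event 5: SEND 0->1: VV[0][0]++ -> VV[0]=[3, 1], msg_vec=[3, 1]; VV[1]=max(VV[1],msg_vec) then VV[1][1]++ -> VV[1]=[3, 4]
Event 6: SEND 1->0: VV[1][1]++ -> VV[1]=[3, 5], msg_vec=[3, 5]; VV[0]=max(VV[0],msg_vec) then VV[0][0]++ -> VV[0]=[4, 5]
Event 7: LOCAL 0: VV[0][0]++ -> VV[0]=[5, 5]
Final vectors: VV[0]=[5, 5]; VV[1]=[3, 5]

Answer: 5 5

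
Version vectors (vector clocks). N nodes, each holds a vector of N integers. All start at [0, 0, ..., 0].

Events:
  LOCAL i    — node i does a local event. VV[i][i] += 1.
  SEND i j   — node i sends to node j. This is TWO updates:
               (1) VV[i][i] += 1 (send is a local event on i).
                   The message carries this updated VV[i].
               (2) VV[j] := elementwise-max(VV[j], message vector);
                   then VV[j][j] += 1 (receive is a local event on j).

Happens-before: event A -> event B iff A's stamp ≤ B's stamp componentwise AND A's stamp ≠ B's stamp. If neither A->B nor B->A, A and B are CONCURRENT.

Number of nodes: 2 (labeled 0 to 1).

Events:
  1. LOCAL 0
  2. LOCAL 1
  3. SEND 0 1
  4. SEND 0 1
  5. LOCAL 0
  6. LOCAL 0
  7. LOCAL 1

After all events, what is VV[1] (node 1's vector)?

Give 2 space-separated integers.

Initial: VV[0]=[0, 0]
Initial: VV[1]=[0, 0]
Event 1: LOCAL 0: VV[0][0]++ -> VV[0]=[1, 0]
Event 2: LOCAL 1: VV[1][1]++ -> VV[1]=[0, 1]
Event 3: SEND 0->1: VV[0][0]++ -> VV[0]=[2, 0], msg_vec=[2, 0]; VV[1]=max(VV[1],msg_vec) then VV[1][1]++ -> VV[1]=[2, 2]
Event 4: SEND 0->1: VV[0][0]++ -> VV[0]=[3, 0], msg_vec=[3, 0]; VV[1]=max(VV[1],msg_vec) then VV[1][1]++ -> VV[1]=[3, 3]
Event 5: LOCAL 0: VV[0][0]++ -> VV[0]=[4, 0]
Event 6: LOCAL 0: VV[0][0]++ -> VV[0]=[5, 0]
Event 7: LOCAL 1: VV[1][1]++ -> VV[1]=[3, 4]
Final vectors: VV[0]=[5, 0]; VV[1]=[3, 4]

Answer: 3 4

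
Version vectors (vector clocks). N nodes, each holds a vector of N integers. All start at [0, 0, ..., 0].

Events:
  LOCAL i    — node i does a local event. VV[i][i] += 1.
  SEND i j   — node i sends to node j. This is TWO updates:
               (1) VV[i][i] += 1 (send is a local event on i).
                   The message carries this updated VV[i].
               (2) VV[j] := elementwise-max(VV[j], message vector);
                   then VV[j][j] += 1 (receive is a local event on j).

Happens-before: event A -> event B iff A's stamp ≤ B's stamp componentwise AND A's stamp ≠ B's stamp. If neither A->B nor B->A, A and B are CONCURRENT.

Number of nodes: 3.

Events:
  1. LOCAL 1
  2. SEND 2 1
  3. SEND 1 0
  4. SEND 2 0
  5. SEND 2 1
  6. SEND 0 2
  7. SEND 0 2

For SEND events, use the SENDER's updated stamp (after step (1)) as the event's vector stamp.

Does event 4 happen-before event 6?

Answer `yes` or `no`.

Initial: VV[0]=[0, 0, 0]
Initial: VV[1]=[0, 0, 0]
Initial: VV[2]=[0, 0, 0]
Event 1: LOCAL 1: VV[1][1]++ -> VV[1]=[0, 1, 0]
Event 2: SEND 2->1: VV[2][2]++ -> VV[2]=[0, 0, 1], msg_vec=[0, 0, 1]; VV[1]=max(VV[1],msg_vec) then VV[1][1]++ -> VV[1]=[0, 2, 1]
Event 3: SEND 1->0: VV[1][1]++ -> VV[1]=[0, 3, 1], msg_vec=[0, 3, 1]; VV[0]=max(VV[0],msg_vec) then VV[0][0]++ -> VV[0]=[1, 3, 1]
Event 4: SEND 2->0: VV[2][2]++ -> VV[2]=[0, 0, 2], msg_vec=[0, 0, 2]; VV[0]=max(VV[0],msg_vec) then VV[0][0]++ -> VV[0]=[2, 3, 2]
Event 5: SEND 2->1: VV[2][2]++ -> VV[2]=[0, 0, 3], msg_vec=[0, 0, 3]; VV[1]=max(VV[1],msg_vec) then VV[1][1]++ -> VV[1]=[0, 4, 3]
Event 6: SEND 0->2: VV[0][0]++ -> VV[0]=[3, 3, 2], msg_vec=[3, 3, 2]; VV[2]=max(VV[2],msg_vec) then VV[2][2]++ -> VV[2]=[3, 3, 4]
Event 7: SEND 0->2: VV[0][0]++ -> VV[0]=[4, 3, 2], msg_vec=[4, 3, 2]; VV[2]=max(VV[2],msg_vec) then VV[2][2]++ -> VV[2]=[4, 3, 5]
Event 4 stamp: [0, 0, 2]
Event 6 stamp: [3, 3, 2]
[0, 0, 2] <= [3, 3, 2]? True. Equal? False. Happens-before: True

Answer: yes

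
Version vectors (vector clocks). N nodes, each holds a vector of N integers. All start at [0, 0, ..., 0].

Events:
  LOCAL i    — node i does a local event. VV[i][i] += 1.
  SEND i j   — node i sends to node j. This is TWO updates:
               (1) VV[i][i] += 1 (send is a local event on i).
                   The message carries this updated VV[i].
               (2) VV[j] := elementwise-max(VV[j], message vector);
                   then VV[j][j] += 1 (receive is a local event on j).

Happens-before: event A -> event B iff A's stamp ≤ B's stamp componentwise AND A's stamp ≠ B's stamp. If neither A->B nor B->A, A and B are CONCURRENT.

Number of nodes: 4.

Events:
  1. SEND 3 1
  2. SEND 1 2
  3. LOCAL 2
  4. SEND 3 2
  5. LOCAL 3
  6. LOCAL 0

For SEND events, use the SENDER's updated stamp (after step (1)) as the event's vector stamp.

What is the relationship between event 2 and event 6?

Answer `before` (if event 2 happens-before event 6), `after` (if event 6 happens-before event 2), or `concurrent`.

Initial: VV[0]=[0, 0, 0, 0]
Initial: VV[1]=[0, 0, 0, 0]
Initial: VV[2]=[0, 0, 0, 0]
Initial: VV[3]=[0, 0, 0, 0]
Event 1: SEND 3->1: VV[3][3]++ -> VV[3]=[0, 0, 0, 1], msg_vec=[0, 0, 0, 1]; VV[1]=max(VV[1],msg_vec) then VV[1][1]++ -> VV[1]=[0, 1, 0, 1]
Event 2: SEND 1->2: VV[1][1]++ -> VV[1]=[0, 2, 0, 1], msg_vec=[0, 2, 0, 1]; VV[2]=max(VV[2],msg_vec) then VV[2][2]++ -> VV[2]=[0, 2, 1, 1]
Event 3: LOCAL 2: VV[2][2]++ -> VV[2]=[0, 2, 2, 1]
Event 4: SEND 3->2: VV[3][3]++ -> VV[3]=[0, 0, 0, 2], msg_vec=[0, 0, 0, 2]; VV[2]=max(VV[2],msg_vec) then VV[2][2]++ -> VV[2]=[0, 2, 3, 2]
Event 5: LOCAL 3: VV[3][3]++ -> VV[3]=[0, 0, 0, 3]
Event 6: LOCAL 0: VV[0][0]++ -> VV[0]=[1, 0, 0, 0]
Event 2 stamp: [0, 2, 0, 1]
Event 6 stamp: [1, 0, 0, 0]
[0, 2, 0, 1] <= [1, 0, 0, 0]? False
[1, 0, 0, 0] <= [0, 2, 0, 1]? False
Relation: concurrent

Answer: concurrent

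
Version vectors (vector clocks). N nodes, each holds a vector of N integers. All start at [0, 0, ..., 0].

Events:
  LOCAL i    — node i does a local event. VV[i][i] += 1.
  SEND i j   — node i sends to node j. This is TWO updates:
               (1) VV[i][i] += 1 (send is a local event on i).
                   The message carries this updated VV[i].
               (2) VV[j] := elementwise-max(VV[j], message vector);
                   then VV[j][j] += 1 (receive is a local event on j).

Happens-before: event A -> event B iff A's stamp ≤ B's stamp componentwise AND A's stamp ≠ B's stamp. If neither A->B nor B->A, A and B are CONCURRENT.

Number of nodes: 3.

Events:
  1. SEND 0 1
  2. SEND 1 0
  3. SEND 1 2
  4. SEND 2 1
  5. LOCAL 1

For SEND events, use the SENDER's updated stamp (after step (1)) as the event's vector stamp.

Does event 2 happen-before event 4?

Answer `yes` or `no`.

Initial: VV[0]=[0, 0, 0]
Initial: VV[1]=[0, 0, 0]
Initial: VV[2]=[0, 0, 0]
Event 1: SEND 0->1: VV[0][0]++ -> VV[0]=[1, 0, 0], msg_vec=[1, 0, 0]; VV[1]=max(VV[1],msg_vec) then VV[1][1]++ -> VV[1]=[1, 1, 0]
Event 2: SEND 1->0: VV[1][1]++ -> VV[1]=[1, 2, 0], msg_vec=[1, 2, 0]; VV[0]=max(VV[0],msg_vec) then VV[0][0]++ -> VV[0]=[2, 2, 0]
Event 3: SEND 1->2: VV[1][1]++ -> VV[1]=[1, 3, 0], msg_vec=[1, 3, 0]; VV[2]=max(VV[2],msg_vec) then VV[2][2]++ -> VV[2]=[1, 3, 1]
Event 4: SEND 2->1: VV[2][2]++ -> VV[2]=[1, 3, 2], msg_vec=[1, 3, 2]; VV[1]=max(VV[1],msg_vec) then VV[1][1]++ -> VV[1]=[1, 4, 2]
Event 5: LOCAL 1: VV[1][1]++ -> VV[1]=[1, 5, 2]
Event 2 stamp: [1, 2, 0]
Event 4 stamp: [1, 3, 2]
[1, 2, 0] <= [1, 3, 2]? True. Equal? False. Happens-before: True

Answer: yes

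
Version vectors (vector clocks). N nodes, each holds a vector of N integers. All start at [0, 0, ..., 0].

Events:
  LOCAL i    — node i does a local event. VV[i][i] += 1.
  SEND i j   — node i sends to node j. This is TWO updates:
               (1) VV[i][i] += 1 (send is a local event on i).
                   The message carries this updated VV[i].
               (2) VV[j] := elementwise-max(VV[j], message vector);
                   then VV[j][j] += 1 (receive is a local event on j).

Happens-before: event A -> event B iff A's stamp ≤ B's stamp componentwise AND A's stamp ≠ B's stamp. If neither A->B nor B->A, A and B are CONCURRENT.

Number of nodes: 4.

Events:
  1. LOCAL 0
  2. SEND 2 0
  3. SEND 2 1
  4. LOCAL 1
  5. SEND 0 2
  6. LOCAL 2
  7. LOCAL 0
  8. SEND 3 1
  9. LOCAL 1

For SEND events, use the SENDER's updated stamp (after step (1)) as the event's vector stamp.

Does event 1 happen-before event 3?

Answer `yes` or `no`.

Initial: VV[0]=[0, 0, 0, 0]
Initial: VV[1]=[0, 0, 0, 0]
Initial: VV[2]=[0, 0, 0, 0]
Initial: VV[3]=[0, 0, 0, 0]
Event 1: LOCAL 0: VV[0][0]++ -> VV[0]=[1, 0, 0, 0]
Event 2: SEND 2->0: VV[2][2]++ -> VV[2]=[0, 0, 1, 0], msg_vec=[0, 0, 1, 0]; VV[0]=max(VV[0],msg_vec) then VV[0][0]++ -> VV[0]=[2, 0, 1, 0]
Event 3: SEND 2->1: VV[2][2]++ -> VV[2]=[0, 0, 2, 0], msg_vec=[0, 0, 2, 0]; VV[1]=max(VV[1],msg_vec) then VV[1][1]++ -> VV[1]=[0, 1, 2, 0]
Event 4: LOCAL 1: VV[1][1]++ -> VV[1]=[0, 2, 2, 0]
Event 5: SEND 0->2: VV[0][0]++ -> VV[0]=[3, 0, 1, 0], msg_vec=[3, 0, 1, 0]; VV[2]=max(VV[2],msg_vec) then VV[2][2]++ -> VV[2]=[3, 0, 3, 0]
Event 6: LOCAL 2: VV[2][2]++ -> VV[2]=[3, 0, 4, 0]
Event 7: LOCAL 0: VV[0][0]++ -> VV[0]=[4, 0, 1, 0]
Event 8: SEND 3->1: VV[3][3]++ -> VV[3]=[0, 0, 0, 1], msg_vec=[0, 0, 0, 1]; VV[1]=max(VV[1],msg_vec) then VV[1][1]++ -> VV[1]=[0, 3, 2, 1]
Event 9: LOCAL 1: VV[1][1]++ -> VV[1]=[0, 4, 2, 1]
Event 1 stamp: [1, 0, 0, 0]
Event 3 stamp: [0, 0, 2, 0]
[1, 0, 0, 0] <= [0, 0, 2, 0]? False. Equal? False. Happens-before: False

Answer: no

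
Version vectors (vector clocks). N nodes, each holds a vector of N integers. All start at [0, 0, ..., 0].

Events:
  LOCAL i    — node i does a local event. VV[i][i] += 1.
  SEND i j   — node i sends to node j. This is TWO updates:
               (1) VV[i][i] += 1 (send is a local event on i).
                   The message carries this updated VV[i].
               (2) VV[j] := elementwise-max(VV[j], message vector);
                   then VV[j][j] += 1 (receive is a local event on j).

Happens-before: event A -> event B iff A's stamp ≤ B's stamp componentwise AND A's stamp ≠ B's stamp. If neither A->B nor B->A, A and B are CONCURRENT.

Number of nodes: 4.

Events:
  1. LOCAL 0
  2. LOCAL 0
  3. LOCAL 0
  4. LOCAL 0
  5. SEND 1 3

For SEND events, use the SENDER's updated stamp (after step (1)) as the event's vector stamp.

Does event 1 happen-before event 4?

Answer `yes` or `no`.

Answer: yes

Derivation:
Initial: VV[0]=[0, 0, 0, 0]
Initial: VV[1]=[0, 0, 0, 0]
Initial: VV[2]=[0, 0, 0, 0]
Initial: VV[3]=[0, 0, 0, 0]
Event 1: LOCAL 0: VV[0][0]++ -> VV[0]=[1, 0, 0, 0]
Event 2: LOCAL 0: VV[0][0]++ -> VV[0]=[2, 0, 0, 0]
Event 3: LOCAL 0: VV[0][0]++ -> VV[0]=[3, 0, 0, 0]
Event 4: LOCAL 0: VV[0][0]++ -> VV[0]=[4, 0, 0, 0]
Event 5: SEND 1->3: VV[1][1]++ -> VV[1]=[0, 1, 0, 0], msg_vec=[0, 1, 0, 0]; VV[3]=max(VV[3],msg_vec) then VV[3][3]++ -> VV[3]=[0, 1, 0, 1]
Event 1 stamp: [1, 0, 0, 0]
Event 4 stamp: [4, 0, 0, 0]
[1, 0, 0, 0] <= [4, 0, 0, 0]? True. Equal? False. Happens-before: True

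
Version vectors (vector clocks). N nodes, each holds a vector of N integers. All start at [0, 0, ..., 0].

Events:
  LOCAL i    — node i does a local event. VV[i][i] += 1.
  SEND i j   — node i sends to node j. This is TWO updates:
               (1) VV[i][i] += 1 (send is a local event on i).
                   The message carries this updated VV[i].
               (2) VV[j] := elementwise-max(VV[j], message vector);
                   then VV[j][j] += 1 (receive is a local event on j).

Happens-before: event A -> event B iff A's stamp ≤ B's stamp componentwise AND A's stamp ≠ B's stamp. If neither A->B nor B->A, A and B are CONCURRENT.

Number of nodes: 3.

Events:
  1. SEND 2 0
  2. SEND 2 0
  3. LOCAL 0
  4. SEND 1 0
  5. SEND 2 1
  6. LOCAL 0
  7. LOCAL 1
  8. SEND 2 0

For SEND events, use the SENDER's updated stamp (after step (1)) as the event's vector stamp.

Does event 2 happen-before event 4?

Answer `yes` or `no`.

Answer: no

Derivation:
Initial: VV[0]=[0, 0, 0]
Initial: VV[1]=[0, 0, 0]
Initial: VV[2]=[0, 0, 0]
Event 1: SEND 2->0: VV[2][2]++ -> VV[2]=[0, 0, 1], msg_vec=[0, 0, 1]; VV[0]=max(VV[0],msg_vec) then VV[0][0]++ -> VV[0]=[1, 0, 1]
Event 2: SEND 2->0: VV[2][2]++ -> VV[2]=[0, 0, 2], msg_vec=[0, 0, 2]; VV[0]=max(VV[0],msg_vec) then VV[0][0]++ -> VV[0]=[2, 0, 2]
Event 3: LOCAL 0: VV[0][0]++ -> VV[0]=[3, 0, 2]
Event 4: SEND 1->0: VV[1][1]++ -> VV[1]=[0, 1, 0], msg_vec=[0, 1, 0]; VV[0]=max(VV[0],msg_vec) then VV[0][0]++ -> VV[0]=[4, 1, 2]
Event 5: SEND 2->1: VV[2][2]++ -> VV[2]=[0, 0, 3], msg_vec=[0, 0, 3]; VV[1]=max(VV[1],msg_vec) then VV[1][1]++ -> VV[1]=[0, 2, 3]
Event 6: LOCAL 0: VV[0][0]++ -> VV[0]=[5, 1, 2]
Event 7: LOCAL 1: VV[1][1]++ -> VV[1]=[0, 3, 3]
Event 8: SEND 2->0: VV[2][2]++ -> VV[2]=[0, 0, 4], msg_vec=[0, 0, 4]; VV[0]=max(VV[0],msg_vec) then VV[0][0]++ -> VV[0]=[6, 1, 4]
Event 2 stamp: [0, 0, 2]
Event 4 stamp: [0, 1, 0]
[0, 0, 2] <= [0, 1, 0]? False. Equal? False. Happens-before: False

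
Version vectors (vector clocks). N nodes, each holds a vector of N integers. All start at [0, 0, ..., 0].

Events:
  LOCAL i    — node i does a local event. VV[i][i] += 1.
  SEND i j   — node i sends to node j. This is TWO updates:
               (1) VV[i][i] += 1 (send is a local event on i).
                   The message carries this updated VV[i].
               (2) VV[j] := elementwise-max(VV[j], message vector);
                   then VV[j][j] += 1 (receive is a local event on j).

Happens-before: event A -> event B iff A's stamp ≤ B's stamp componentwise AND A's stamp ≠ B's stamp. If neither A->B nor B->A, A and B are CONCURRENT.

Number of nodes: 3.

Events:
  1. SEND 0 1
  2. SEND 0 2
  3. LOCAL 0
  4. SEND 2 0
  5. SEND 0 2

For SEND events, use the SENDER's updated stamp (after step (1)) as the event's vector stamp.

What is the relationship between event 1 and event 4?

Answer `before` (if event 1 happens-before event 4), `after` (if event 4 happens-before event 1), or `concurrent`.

Initial: VV[0]=[0, 0, 0]
Initial: VV[1]=[0, 0, 0]
Initial: VV[2]=[0, 0, 0]
Event 1: SEND 0->1: VV[0][0]++ -> VV[0]=[1, 0, 0], msg_vec=[1, 0, 0]; VV[1]=max(VV[1],msg_vec) then VV[1][1]++ -> VV[1]=[1, 1, 0]
Event 2: SEND 0->2: VV[0][0]++ -> VV[0]=[2, 0, 0], msg_vec=[2, 0, 0]; VV[2]=max(VV[2],msg_vec) then VV[2][2]++ -> VV[2]=[2, 0, 1]
Event 3: LOCAL 0: VV[0][0]++ -> VV[0]=[3, 0, 0]
Event 4: SEND 2->0: VV[2][2]++ -> VV[2]=[2, 0, 2], msg_vec=[2, 0, 2]; VV[0]=max(VV[0],msg_vec) then VV[0][0]++ -> VV[0]=[4, 0, 2]
Event 5: SEND 0->2: VV[0][0]++ -> VV[0]=[5, 0, 2], msg_vec=[5, 0, 2]; VV[2]=max(VV[2],msg_vec) then VV[2][2]++ -> VV[2]=[5, 0, 3]
Event 1 stamp: [1, 0, 0]
Event 4 stamp: [2, 0, 2]
[1, 0, 0] <= [2, 0, 2]? True
[2, 0, 2] <= [1, 0, 0]? False
Relation: before

Answer: before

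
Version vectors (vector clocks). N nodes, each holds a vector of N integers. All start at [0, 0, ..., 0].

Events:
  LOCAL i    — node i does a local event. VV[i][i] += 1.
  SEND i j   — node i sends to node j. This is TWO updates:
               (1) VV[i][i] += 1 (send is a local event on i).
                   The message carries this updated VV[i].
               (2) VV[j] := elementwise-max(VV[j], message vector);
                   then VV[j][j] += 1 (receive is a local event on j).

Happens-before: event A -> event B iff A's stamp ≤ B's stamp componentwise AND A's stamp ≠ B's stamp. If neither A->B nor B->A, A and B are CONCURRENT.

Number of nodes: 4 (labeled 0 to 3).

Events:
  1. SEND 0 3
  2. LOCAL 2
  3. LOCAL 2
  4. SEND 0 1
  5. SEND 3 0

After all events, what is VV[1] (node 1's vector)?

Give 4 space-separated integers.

Initial: VV[0]=[0, 0, 0, 0]
Initial: VV[1]=[0, 0, 0, 0]
Initial: VV[2]=[0, 0, 0, 0]
Initial: VV[3]=[0, 0, 0, 0]
Event 1: SEND 0->3: VV[0][0]++ -> VV[0]=[1, 0, 0, 0], msg_vec=[1, 0, 0, 0]; VV[3]=max(VV[3],msg_vec) then VV[3][3]++ -> VV[3]=[1, 0, 0, 1]
Event 2: LOCAL 2: VV[2][2]++ -> VV[2]=[0, 0, 1, 0]
Event 3: LOCAL 2: VV[2][2]++ -> VV[2]=[0, 0, 2, 0]
Event 4: SEND 0->1: VV[0][0]++ -> VV[0]=[2, 0, 0, 0], msg_vec=[2, 0, 0, 0]; VV[1]=max(VV[1],msg_vec) then VV[1][1]++ -> VV[1]=[2, 1, 0, 0]
Event 5: SEND 3->0: VV[3][3]++ -> VV[3]=[1, 0, 0, 2], msg_vec=[1, 0, 0, 2]; VV[0]=max(VV[0],msg_vec) then VV[0][0]++ -> VV[0]=[3, 0, 0, 2]
Final vectors: VV[0]=[3, 0, 0, 2]; VV[1]=[2, 1, 0, 0]; VV[2]=[0, 0, 2, 0]; VV[3]=[1, 0, 0, 2]

Answer: 2 1 0 0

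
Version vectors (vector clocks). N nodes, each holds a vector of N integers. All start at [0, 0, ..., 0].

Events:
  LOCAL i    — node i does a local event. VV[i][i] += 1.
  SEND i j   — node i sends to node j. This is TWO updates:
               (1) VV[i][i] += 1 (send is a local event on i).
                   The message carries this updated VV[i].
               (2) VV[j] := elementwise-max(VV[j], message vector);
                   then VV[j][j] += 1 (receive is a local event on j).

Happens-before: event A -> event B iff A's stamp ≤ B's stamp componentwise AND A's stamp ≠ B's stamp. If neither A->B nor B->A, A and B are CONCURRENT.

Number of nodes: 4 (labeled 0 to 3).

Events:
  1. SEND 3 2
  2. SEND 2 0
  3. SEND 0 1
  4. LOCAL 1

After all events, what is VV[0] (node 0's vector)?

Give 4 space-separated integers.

Answer: 2 0 2 1

Derivation:
Initial: VV[0]=[0, 0, 0, 0]
Initial: VV[1]=[0, 0, 0, 0]
Initial: VV[2]=[0, 0, 0, 0]
Initial: VV[3]=[0, 0, 0, 0]
Event 1: SEND 3->2: VV[3][3]++ -> VV[3]=[0, 0, 0, 1], msg_vec=[0, 0, 0, 1]; VV[2]=max(VV[2],msg_vec) then VV[2][2]++ -> VV[2]=[0, 0, 1, 1]
Event 2: SEND 2->0: VV[2][2]++ -> VV[2]=[0, 0, 2, 1], msg_vec=[0, 0, 2, 1]; VV[0]=max(VV[0],msg_vec) then VV[0][0]++ -> VV[0]=[1, 0, 2, 1]
Event 3: SEND 0->1: VV[0][0]++ -> VV[0]=[2, 0, 2, 1], msg_vec=[2, 0, 2, 1]; VV[1]=max(VV[1],msg_vec) then VV[1][1]++ -> VV[1]=[2, 1, 2, 1]
Event 4: LOCAL 1: VV[1][1]++ -> VV[1]=[2, 2, 2, 1]
Final vectors: VV[0]=[2, 0, 2, 1]; VV[1]=[2, 2, 2, 1]; VV[2]=[0, 0, 2, 1]; VV[3]=[0, 0, 0, 1]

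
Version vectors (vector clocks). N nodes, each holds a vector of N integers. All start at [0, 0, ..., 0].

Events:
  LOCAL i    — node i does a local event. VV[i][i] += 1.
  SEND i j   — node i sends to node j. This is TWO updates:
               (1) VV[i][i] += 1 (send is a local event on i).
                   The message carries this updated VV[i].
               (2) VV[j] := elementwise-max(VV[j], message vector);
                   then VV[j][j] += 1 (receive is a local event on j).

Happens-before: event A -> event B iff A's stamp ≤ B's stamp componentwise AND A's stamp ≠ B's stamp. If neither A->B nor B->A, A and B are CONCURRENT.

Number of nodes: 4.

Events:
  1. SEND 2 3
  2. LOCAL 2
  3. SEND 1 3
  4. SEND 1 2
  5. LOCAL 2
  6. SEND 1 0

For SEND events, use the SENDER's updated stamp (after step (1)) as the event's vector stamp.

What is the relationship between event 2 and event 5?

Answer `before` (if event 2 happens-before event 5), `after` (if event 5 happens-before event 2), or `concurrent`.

Initial: VV[0]=[0, 0, 0, 0]
Initial: VV[1]=[0, 0, 0, 0]
Initial: VV[2]=[0, 0, 0, 0]
Initial: VV[3]=[0, 0, 0, 0]
Event 1: SEND 2->3: VV[2][2]++ -> VV[2]=[0, 0, 1, 0], msg_vec=[0, 0, 1, 0]; VV[3]=max(VV[3],msg_vec) then VV[3][3]++ -> VV[3]=[0, 0, 1, 1]
Event 2: LOCAL 2: VV[2][2]++ -> VV[2]=[0, 0, 2, 0]
Event 3: SEND 1->3: VV[1][1]++ -> VV[1]=[0, 1, 0, 0], msg_vec=[0, 1, 0, 0]; VV[3]=max(VV[3],msg_vec) then VV[3][3]++ -> VV[3]=[0, 1, 1, 2]
Event 4: SEND 1->2: VV[1][1]++ -> VV[1]=[0, 2, 0, 0], msg_vec=[0, 2, 0, 0]; VV[2]=max(VV[2],msg_vec) then VV[2][2]++ -> VV[2]=[0, 2, 3, 0]
Event 5: LOCAL 2: VV[2][2]++ -> VV[2]=[0, 2, 4, 0]
Event 6: SEND 1->0: VV[1][1]++ -> VV[1]=[0, 3, 0, 0], msg_vec=[0, 3, 0, 0]; VV[0]=max(VV[0],msg_vec) then VV[0][0]++ -> VV[0]=[1, 3, 0, 0]
Event 2 stamp: [0, 0, 2, 0]
Event 5 stamp: [0, 2, 4, 0]
[0, 0, 2, 0] <= [0, 2, 4, 0]? True
[0, 2, 4, 0] <= [0, 0, 2, 0]? False
Relation: before

Answer: before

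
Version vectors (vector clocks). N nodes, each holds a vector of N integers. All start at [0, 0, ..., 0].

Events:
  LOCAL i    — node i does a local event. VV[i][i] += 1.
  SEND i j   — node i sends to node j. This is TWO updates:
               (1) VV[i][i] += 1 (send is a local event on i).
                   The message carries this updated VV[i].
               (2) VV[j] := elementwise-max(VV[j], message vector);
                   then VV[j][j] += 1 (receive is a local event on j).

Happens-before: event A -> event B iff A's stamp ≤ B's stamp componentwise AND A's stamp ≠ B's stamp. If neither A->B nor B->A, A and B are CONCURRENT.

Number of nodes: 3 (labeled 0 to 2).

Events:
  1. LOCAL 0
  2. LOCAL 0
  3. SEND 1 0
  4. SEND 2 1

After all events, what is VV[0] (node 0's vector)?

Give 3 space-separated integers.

Answer: 3 1 0

Derivation:
Initial: VV[0]=[0, 0, 0]
Initial: VV[1]=[0, 0, 0]
Initial: VV[2]=[0, 0, 0]
Event 1: LOCAL 0: VV[0][0]++ -> VV[0]=[1, 0, 0]
Event 2: LOCAL 0: VV[0][0]++ -> VV[0]=[2, 0, 0]
Event 3: SEND 1->0: VV[1][1]++ -> VV[1]=[0, 1, 0], msg_vec=[0, 1, 0]; VV[0]=max(VV[0],msg_vec) then VV[0][0]++ -> VV[0]=[3, 1, 0]
Event 4: SEND 2->1: VV[2][2]++ -> VV[2]=[0, 0, 1], msg_vec=[0, 0, 1]; VV[1]=max(VV[1],msg_vec) then VV[1][1]++ -> VV[1]=[0, 2, 1]
Final vectors: VV[0]=[3, 1, 0]; VV[1]=[0, 2, 1]; VV[2]=[0, 0, 1]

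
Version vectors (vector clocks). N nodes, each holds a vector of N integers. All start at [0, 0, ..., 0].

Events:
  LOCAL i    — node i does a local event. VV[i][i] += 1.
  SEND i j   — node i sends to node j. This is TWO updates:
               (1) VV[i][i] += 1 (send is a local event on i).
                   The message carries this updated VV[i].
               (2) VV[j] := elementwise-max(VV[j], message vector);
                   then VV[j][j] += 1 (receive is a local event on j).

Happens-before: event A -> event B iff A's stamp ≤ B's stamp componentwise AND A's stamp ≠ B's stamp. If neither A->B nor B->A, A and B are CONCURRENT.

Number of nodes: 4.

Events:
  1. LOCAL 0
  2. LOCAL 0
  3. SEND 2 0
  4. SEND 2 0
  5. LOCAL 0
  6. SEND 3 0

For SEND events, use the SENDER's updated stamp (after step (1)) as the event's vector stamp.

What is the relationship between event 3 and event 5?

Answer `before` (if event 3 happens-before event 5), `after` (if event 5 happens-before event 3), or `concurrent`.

Answer: before

Derivation:
Initial: VV[0]=[0, 0, 0, 0]
Initial: VV[1]=[0, 0, 0, 0]
Initial: VV[2]=[0, 0, 0, 0]
Initial: VV[3]=[0, 0, 0, 0]
Event 1: LOCAL 0: VV[0][0]++ -> VV[0]=[1, 0, 0, 0]
Event 2: LOCAL 0: VV[0][0]++ -> VV[0]=[2, 0, 0, 0]
Event 3: SEND 2->0: VV[2][2]++ -> VV[2]=[0, 0, 1, 0], msg_vec=[0, 0, 1, 0]; VV[0]=max(VV[0],msg_vec) then VV[0][0]++ -> VV[0]=[3, 0, 1, 0]
Event 4: SEND 2->0: VV[2][2]++ -> VV[2]=[0, 0, 2, 0], msg_vec=[0, 0, 2, 0]; VV[0]=max(VV[0],msg_vec) then VV[0][0]++ -> VV[0]=[4, 0, 2, 0]
Event 5: LOCAL 0: VV[0][0]++ -> VV[0]=[5, 0, 2, 0]
Event 6: SEND 3->0: VV[3][3]++ -> VV[3]=[0, 0, 0, 1], msg_vec=[0, 0, 0, 1]; VV[0]=max(VV[0],msg_vec) then VV[0][0]++ -> VV[0]=[6, 0, 2, 1]
Event 3 stamp: [0, 0, 1, 0]
Event 5 stamp: [5, 0, 2, 0]
[0, 0, 1, 0] <= [5, 0, 2, 0]? True
[5, 0, 2, 0] <= [0, 0, 1, 0]? False
Relation: before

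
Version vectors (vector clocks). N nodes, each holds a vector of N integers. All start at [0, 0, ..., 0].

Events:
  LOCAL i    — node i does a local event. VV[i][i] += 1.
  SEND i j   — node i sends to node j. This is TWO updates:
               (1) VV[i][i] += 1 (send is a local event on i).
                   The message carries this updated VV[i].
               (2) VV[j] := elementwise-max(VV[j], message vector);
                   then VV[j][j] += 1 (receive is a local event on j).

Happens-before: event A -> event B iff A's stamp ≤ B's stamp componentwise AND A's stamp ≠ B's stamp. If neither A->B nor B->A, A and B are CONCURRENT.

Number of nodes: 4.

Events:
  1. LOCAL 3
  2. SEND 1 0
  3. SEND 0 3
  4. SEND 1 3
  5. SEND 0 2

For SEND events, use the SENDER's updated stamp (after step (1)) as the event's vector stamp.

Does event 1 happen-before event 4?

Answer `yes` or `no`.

Answer: no

Derivation:
Initial: VV[0]=[0, 0, 0, 0]
Initial: VV[1]=[0, 0, 0, 0]
Initial: VV[2]=[0, 0, 0, 0]
Initial: VV[3]=[0, 0, 0, 0]
Event 1: LOCAL 3: VV[3][3]++ -> VV[3]=[0, 0, 0, 1]
Event 2: SEND 1->0: VV[1][1]++ -> VV[1]=[0, 1, 0, 0], msg_vec=[0, 1, 0, 0]; VV[0]=max(VV[0],msg_vec) then VV[0][0]++ -> VV[0]=[1, 1, 0, 0]
Event 3: SEND 0->3: VV[0][0]++ -> VV[0]=[2, 1, 0, 0], msg_vec=[2, 1, 0, 0]; VV[3]=max(VV[3],msg_vec) then VV[3][3]++ -> VV[3]=[2, 1, 0, 2]
Event 4: SEND 1->3: VV[1][1]++ -> VV[1]=[0, 2, 0, 0], msg_vec=[0, 2, 0, 0]; VV[3]=max(VV[3],msg_vec) then VV[3][3]++ -> VV[3]=[2, 2, 0, 3]
Event 5: SEND 0->2: VV[0][0]++ -> VV[0]=[3, 1, 0, 0], msg_vec=[3, 1, 0, 0]; VV[2]=max(VV[2],msg_vec) then VV[2][2]++ -> VV[2]=[3, 1, 1, 0]
Event 1 stamp: [0, 0, 0, 1]
Event 4 stamp: [0, 2, 0, 0]
[0, 0, 0, 1] <= [0, 2, 0, 0]? False. Equal? False. Happens-before: False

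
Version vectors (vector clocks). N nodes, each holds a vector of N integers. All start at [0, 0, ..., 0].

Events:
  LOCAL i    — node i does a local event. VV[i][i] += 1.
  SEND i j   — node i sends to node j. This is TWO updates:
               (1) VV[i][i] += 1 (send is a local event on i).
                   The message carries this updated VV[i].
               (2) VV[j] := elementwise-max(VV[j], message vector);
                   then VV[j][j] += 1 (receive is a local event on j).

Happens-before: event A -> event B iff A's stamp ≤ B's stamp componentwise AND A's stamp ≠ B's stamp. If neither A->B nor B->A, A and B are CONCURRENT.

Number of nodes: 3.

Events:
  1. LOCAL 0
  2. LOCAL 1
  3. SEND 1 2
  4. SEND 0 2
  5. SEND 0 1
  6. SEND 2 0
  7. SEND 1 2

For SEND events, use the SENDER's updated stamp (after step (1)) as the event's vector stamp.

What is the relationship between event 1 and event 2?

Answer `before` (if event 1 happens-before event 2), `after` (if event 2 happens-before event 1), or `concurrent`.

Answer: concurrent

Derivation:
Initial: VV[0]=[0, 0, 0]
Initial: VV[1]=[0, 0, 0]
Initial: VV[2]=[0, 0, 0]
Event 1: LOCAL 0: VV[0][0]++ -> VV[0]=[1, 0, 0]
Event 2: LOCAL 1: VV[1][1]++ -> VV[1]=[0, 1, 0]
Event 3: SEND 1->2: VV[1][1]++ -> VV[1]=[0, 2, 0], msg_vec=[0, 2, 0]; VV[2]=max(VV[2],msg_vec) then VV[2][2]++ -> VV[2]=[0, 2, 1]
Event 4: SEND 0->2: VV[0][0]++ -> VV[0]=[2, 0, 0], msg_vec=[2, 0, 0]; VV[2]=max(VV[2],msg_vec) then VV[2][2]++ -> VV[2]=[2, 2, 2]
Event 5: SEND 0->1: VV[0][0]++ -> VV[0]=[3, 0, 0], msg_vec=[3, 0, 0]; VV[1]=max(VV[1],msg_vec) then VV[1][1]++ -> VV[1]=[3, 3, 0]
Event 6: SEND 2->0: VV[2][2]++ -> VV[2]=[2, 2, 3], msg_vec=[2, 2, 3]; VV[0]=max(VV[0],msg_vec) then VV[0][0]++ -> VV[0]=[4, 2, 3]
Event 7: SEND 1->2: VV[1][1]++ -> VV[1]=[3, 4, 0], msg_vec=[3, 4, 0]; VV[2]=max(VV[2],msg_vec) then VV[2][2]++ -> VV[2]=[3, 4, 4]
Event 1 stamp: [1, 0, 0]
Event 2 stamp: [0, 1, 0]
[1, 0, 0] <= [0, 1, 0]? False
[0, 1, 0] <= [1, 0, 0]? False
Relation: concurrent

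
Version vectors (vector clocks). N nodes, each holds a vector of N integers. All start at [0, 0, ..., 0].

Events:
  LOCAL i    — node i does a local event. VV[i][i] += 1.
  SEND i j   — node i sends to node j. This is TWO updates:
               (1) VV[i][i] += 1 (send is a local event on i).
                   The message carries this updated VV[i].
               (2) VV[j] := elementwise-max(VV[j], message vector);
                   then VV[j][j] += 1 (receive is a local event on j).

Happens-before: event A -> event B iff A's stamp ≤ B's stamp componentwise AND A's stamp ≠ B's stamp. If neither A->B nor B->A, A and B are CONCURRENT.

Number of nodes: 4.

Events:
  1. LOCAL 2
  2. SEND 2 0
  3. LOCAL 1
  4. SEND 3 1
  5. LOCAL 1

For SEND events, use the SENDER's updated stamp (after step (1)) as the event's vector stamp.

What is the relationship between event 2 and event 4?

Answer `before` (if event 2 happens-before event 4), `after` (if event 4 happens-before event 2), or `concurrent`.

Answer: concurrent

Derivation:
Initial: VV[0]=[0, 0, 0, 0]
Initial: VV[1]=[0, 0, 0, 0]
Initial: VV[2]=[0, 0, 0, 0]
Initial: VV[3]=[0, 0, 0, 0]
Event 1: LOCAL 2: VV[2][2]++ -> VV[2]=[0, 0, 1, 0]
Event 2: SEND 2->0: VV[2][2]++ -> VV[2]=[0, 0, 2, 0], msg_vec=[0, 0, 2, 0]; VV[0]=max(VV[0],msg_vec) then VV[0][0]++ -> VV[0]=[1, 0, 2, 0]
Event 3: LOCAL 1: VV[1][1]++ -> VV[1]=[0, 1, 0, 0]
Event 4: SEND 3->1: VV[3][3]++ -> VV[3]=[0, 0, 0, 1], msg_vec=[0, 0, 0, 1]; VV[1]=max(VV[1],msg_vec) then VV[1][1]++ -> VV[1]=[0, 2, 0, 1]
Event 5: LOCAL 1: VV[1][1]++ -> VV[1]=[0, 3, 0, 1]
Event 2 stamp: [0, 0, 2, 0]
Event 4 stamp: [0, 0, 0, 1]
[0, 0, 2, 0] <= [0, 0, 0, 1]? False
[0, 0, 0, 1] <= [0, 0, 2, 0]? False
Relation: concurrent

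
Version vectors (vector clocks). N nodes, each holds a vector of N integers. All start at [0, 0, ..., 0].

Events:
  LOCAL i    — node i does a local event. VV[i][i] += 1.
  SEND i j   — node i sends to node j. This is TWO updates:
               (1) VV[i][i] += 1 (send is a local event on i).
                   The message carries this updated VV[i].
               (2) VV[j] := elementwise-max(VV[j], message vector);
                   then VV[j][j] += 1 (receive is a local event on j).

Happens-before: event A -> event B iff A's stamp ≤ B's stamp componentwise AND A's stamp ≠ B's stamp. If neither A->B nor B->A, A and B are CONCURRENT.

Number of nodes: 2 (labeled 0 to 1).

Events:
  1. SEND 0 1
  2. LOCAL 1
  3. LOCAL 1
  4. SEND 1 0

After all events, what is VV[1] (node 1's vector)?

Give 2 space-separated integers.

Initial: VV[0]=[0, 0]
Initial: VV[1]=[0, 0]
Event 1: SEND 0->1: VV[0][0]++ -> VV[0]=[1, 0], msg_vec=[1, 0]; VV[1]=max(VV[1],msg_vec) then VV[1][1]++ -> VV[1]=[1, 1]
Event 2: LOCAL 1: VV[1][1]++ -> VV[1]=[1, 2]
Event 3: LOCAL 1: VV[1][1]++ -> VV[1]=[1, 3]
Event 4: SEND 1->0: VV[1][1]++ -> VV[1]=[1, 4], msg_vec=[1, 4]; VV[0]=max(VV[0],msg_vec) then VV[0][0]++ -> VV[0]=[2, 4]
Final vectors: VV[0]=[2, 4]; VV[1]=[1, 4]

Answer: 1 4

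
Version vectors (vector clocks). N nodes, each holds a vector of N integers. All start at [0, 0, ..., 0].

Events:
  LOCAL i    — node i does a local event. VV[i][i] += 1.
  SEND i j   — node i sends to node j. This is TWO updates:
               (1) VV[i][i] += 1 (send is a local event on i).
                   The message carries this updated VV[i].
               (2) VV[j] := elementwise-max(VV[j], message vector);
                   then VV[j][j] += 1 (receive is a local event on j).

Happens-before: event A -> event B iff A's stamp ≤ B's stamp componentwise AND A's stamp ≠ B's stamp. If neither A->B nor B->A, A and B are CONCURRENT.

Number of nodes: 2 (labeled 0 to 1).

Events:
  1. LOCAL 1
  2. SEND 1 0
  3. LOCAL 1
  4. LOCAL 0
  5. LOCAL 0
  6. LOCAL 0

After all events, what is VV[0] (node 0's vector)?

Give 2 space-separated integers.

Initial: VV[0]=[0, 0]
Initial: VV[1]=[0, 0]
Event 1: LOCAL 1: VV[1][1]++ -> VV[1]=[0, 1]
Event 2: SEND 1->0: VV[1][1]++ -> VV[1]=[0, 2], msg_vec=[0, 2]; VV[0]=max(VV[0],msg_vec) then VV[0][0]++ -> VV[0]=[1, 2]
Event 3: LOCAL 1: VV[1][1]++ -> VV[1]=[0, 3]
Event 4: LOCAL 0: VV[0][0]++ -> VV[0]=[2, 2]
Event 5: LOCAL 0: VV[0][0]++ -> VV[0]=[3, 2]
Event 6: LOCAL 0: VV[0][0]++ -> VV[0]=[4, 2]
Final vectors: VV[0]=[4, 2]; VV[1]=[0, 3]

Answer: 4 2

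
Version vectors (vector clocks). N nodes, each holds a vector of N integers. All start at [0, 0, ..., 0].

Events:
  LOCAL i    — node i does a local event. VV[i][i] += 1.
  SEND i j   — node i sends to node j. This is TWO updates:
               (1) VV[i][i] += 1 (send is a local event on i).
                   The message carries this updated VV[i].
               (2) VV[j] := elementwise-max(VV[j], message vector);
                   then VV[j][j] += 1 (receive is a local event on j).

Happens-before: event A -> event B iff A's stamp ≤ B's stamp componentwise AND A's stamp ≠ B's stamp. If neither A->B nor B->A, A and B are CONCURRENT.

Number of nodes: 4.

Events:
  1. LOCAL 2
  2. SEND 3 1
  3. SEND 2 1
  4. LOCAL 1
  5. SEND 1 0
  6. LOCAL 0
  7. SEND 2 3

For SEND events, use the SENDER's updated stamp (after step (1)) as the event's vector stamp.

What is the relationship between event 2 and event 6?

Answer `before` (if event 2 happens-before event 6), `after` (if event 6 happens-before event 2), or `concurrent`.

Initial: VV[0]=[0, 0, 0, 0]
Initial: VV[1]=[0, 0, 0, 0]
Initial: VV[2]=[0, 0, 0, 0]
Initial: VV[3]=[0, 0, 0, 0]
Event 1: LOCAL 2: VV[2][2]++ -> VV[2]=[0, 0, 1, 0]
Event 2: SEND 3->1: VV[3][3]++ -> VV[3]=[0, 0, 0, 1], msg_vec=[0, 0, 0, 1]; VV[1]=max(VV[1],msg_vec) then VV[1][1]++ -> VV[1]=[0, 1, 0, 1]
Event 3: SEND 2->1: VV[2][2]++ -> VV[2]=[0, 0, 2, 0], msg_vec=[0, 0, 2, 0]; VV[1]=max(VV[1],msg_vec) then VV[1][1]++ -> VV[1]=[0, 2, 2, 1]
Event 4: LOCAL 1: VV[1][1]++ -> VV[1]=[0, 3, 2, 1]
Event 5: SEND 1->0: VV[1][1]++ -> VV[1]=[0, 4, 2, 1], msg_vec=[0, 4, 2, 1]; VV[0]=max(VV[0],msg_vec) then VV[0][0]++ -> VV[0]=[1, 4, 2, 1]
Event 6: LOCAL 0: VV[0][0]++ -> VV[0]=[2, 4, 2, 1]
Event 7: SEND 2->3: VV[2][2]++ -> VV[2]=[0, 0, 3, 0], msg_vec=[0, 0, 3, 0]; VV[3]=max(VV[3],msg_vec) then VV[3][3]++ -> VV[3]=[0, 0, 3, 2]
Event 2 stamp: [0, 0, 0, 1]
Event 6 stamp: [2, 4, 2, 1]
[0, 0, 0, 1] <= [2, 4, 2, 1]? True
[2, 4, 2, 1] <= [0, 0, 0, 1]? False
Relation: before

Answer: before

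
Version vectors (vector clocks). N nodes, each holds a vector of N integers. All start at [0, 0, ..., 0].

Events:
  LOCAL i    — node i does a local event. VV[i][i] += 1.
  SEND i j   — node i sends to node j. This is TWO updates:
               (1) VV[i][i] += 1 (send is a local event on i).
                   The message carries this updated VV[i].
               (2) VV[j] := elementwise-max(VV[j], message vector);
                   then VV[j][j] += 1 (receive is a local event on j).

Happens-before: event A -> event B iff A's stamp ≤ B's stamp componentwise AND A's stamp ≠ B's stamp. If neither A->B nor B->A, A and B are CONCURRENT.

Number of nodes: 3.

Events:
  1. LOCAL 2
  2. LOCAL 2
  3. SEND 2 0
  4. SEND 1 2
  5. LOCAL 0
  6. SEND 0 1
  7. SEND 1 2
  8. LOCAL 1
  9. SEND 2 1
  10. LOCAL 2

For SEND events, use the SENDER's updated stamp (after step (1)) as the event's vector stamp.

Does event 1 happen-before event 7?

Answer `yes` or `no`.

Initial: VV[0]=[0, 0, 0]
Initial: VV[1]=[0, 0, 0]
Initial: VV[2]=[0, 0, 0]
Event 1: LOCAL 2: VV[2][2]++ -> VV[2]=[0, 0, 1]
Event 2: LOCAL 2: VV[2][2]++ -> VV[2]=[0, 0, 2]
Event 3: SEND 2->0: VV[2][2]++ -> VV[2]=[0, 0, 3], msg_vec=[0, 0, 3]; VV[0]=max(VV[0],msg_vec) then VV[0][0]++ -> VV[0]=[1, 0, 3]
Event 4: SEND 1->2: VV[1][1]++ -> VV[1]=[0, 1, 0], msg_vec=[0, 1, 0]; VV[2]=max(VV[2],msg_vec) then VV[2][2]++ -> VV[2]=[0, 1, 4]
Event 5: LOCAL 0: VV[0][0]++ -> VV[0]=[2, 0, 3]
Event 6: SEND 0->1: VV[0][0]++ -> VV[0]=[3, 0, 3], msg_vec=[3, 0, 3]; VV[1]=max(VV[1],msg_vec) then VV[1][1]++ -> VV[1]=[3, 2, 3]
Event 7: SEND 1->2: VV[1][1]++ -> VV[1]=[3, 3, 3], msg_vec=[3, 3, 3]; VV[2]=max(VV[2],msg_vec) then VV[2][2]++ -> VV[2]=[3, 3, 5]
Event 8: LOCAL 1: VV[1][1]++ -> VV[1]=[3, 4, 3]
Event 9: SEND 2->1: VV[2][2]++ -> VV[2]=[3, 3, 6], msg_vec=[3, 3, 6]; VV[1]=max(VV[1],msg_vec) then VV[1][1]++ -> VV[1]=[3, 5, 6]
Event 10: LOCAL 2: VV[2][2]++ -> VV[2]=[3, 3, 7]
Event 1 stamp: [0, 0, 1]
Event 7 stamp: [3, 3, 3]
[0, 0, 1] <= [3, 3, 3]? True. Equal? False. Happens-before: True

Answer: yes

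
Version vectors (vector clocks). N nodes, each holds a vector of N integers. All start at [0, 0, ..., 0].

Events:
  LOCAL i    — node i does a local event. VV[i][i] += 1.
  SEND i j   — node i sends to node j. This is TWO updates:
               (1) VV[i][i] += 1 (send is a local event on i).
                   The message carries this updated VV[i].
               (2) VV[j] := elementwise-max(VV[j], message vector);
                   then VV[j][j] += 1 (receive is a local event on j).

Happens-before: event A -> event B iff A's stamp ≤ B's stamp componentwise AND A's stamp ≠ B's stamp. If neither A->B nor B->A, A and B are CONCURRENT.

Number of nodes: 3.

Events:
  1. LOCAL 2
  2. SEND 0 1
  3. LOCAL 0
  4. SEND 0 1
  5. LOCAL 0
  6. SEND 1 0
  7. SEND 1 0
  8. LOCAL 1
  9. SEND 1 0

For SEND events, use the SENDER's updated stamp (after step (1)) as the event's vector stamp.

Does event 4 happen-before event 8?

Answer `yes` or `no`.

Initial: VV[0]=[0, 0, 0]
Initial: VV[1]=[0, 0, 0]
Initial: VV[2]=[0, 0, 0]
Event 1: LOCAL 2: VV[2][2]++ -> VV[2]=[0, 0, 1]
Event 2: SEND 0->1: VV[0][0]++ -> VV[0]=[1, 0, 0], msg_vec=[1, 0, 0]; VV[1]=max(VV[1],msg_vec) then VV[1][1]++ -> VV[1]=[1, 1, 0]
Event 3: LOCAL 0: VV[0][0]++ -> VV[0]=[2, 0, 0]
Event 4: SEND 0->1: VV[0][0]++ -> VV[0]=[3, 0, 0], msg_vec=[3, 0, 0]; VV[1]=max(VV[1],msg_vec) then VV[1][1]++ -> VV[1]=[3, 2, 0]
Event 5: LOCAL 0: VV[0][0]++ -> VV[0]=[4, 0, 0]
Event 6: SEND 1->0: VV[1][1]++ -> VV[1]=[3, 3, 0], msg_vec=[3, 3, 0]; VV[0]=max(VV[0],msg_vec) then VV[0][0]++ -> VV[0]=[5, 3, 0]
Event 7: SEND 1->0: VV[1][1]++ -> VV[1]=[3, 4, 0], msg_vec=[3, 4, 0]; VV[0]=max(VV[0],msg_vec) then VV[0][0]++ -> VV[0]=[6, 4, 0]
Event 8: LOCAL 1: VV[1][1]++ -> VV[1]=[3, 5, 0]
Event 9: SEND 1->0: VV[1][1]++ -> VV[1]=[3, 6, 0], msg_vec=[3, 6, 0]; VV[0]=max(VV[0],msg_vec) then VV[0][0]++ -> VV[0]=[7, 6, 0]
Event 4 stamp: [3, 0, 0]
Event 8 stamp: [3, 5, 0]
[3, 0, 0] <= [3, 5, 0]? True. Equal? False. Happens-before: True

Answer: yes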